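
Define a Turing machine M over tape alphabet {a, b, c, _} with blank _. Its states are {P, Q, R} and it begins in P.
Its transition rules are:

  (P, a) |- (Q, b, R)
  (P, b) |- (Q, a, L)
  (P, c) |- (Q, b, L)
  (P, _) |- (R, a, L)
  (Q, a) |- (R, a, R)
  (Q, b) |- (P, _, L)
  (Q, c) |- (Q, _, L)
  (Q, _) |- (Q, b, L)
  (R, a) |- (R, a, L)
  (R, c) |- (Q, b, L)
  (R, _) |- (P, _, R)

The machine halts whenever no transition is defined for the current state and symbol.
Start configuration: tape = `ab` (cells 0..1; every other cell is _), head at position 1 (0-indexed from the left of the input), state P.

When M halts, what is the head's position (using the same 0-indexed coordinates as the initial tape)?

P | _a[b]___   read b → write a, move L, go to Q
Q | _[a]a___   read a → write a, move R, go to R
R | _a[a]___   read a → write a, move L, go to R
R | _[a]a___   read a → write a, move L, go to R
R | [_]aa___   read _ → write _, move R, go to P
P | _[a]a___   read a → write b, move R, go to Q
Q | _b[a]___   read a → write a, move R, go to R
R | _ba[_]__   read _ → write _, move R, go to P
P | _ba_[_]_   read _ → write a, move L, go to R
R | _ba[_]a_   read _ → write _, move R, go to P
P | _ba_[a]_   read a → write b, move R, go to Q
Q | _ba_b[_]   read _ → write b, move L, go to Q
Q | _ba_[b]b   read b → write _, move L, go to P
P | _ba[_]_b   read _ → write a, move L, go to R
R | _b[a]a_b   read a → write a, move L, go to R
R | _[b]aa_b
At halt the head is at cell 0.

0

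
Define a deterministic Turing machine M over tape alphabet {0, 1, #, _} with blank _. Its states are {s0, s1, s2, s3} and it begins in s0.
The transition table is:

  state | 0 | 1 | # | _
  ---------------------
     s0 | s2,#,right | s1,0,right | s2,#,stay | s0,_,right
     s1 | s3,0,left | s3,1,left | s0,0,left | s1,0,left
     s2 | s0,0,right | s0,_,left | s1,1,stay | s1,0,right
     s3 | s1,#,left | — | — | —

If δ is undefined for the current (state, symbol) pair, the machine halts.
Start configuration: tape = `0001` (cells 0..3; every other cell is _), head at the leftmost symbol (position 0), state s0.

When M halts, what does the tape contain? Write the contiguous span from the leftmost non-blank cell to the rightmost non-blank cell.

state=s0 head=0 tape=_[0]001   (s0,0)→(s2,#,right)
state=s2 head=1 tape=_#[0]01   (s2,0)→(s0,0,right)
state=s0 head=2 tape=_#0[0]1   (s0,0)→(s2,#,right)
state=s2 head=3 tape=_#0#[1]   (s2,1)→(s0,_,left)
state=s0 head=2 tape=_#0[#]_   (s0,#)→(s2,#,stay)
state=s2 head=2 tape=_#0[#]_   (s2,#)→(s1,1,stay)
state=s1 head=2 tape=_#0[1]_   (s1,1)→(s3,1,left)
state=s3 head=1 tape=_#[0]1_   (s3,0)→(s1,#,left)
state=s1 head=0 tape=_[#]#1_   (s1,#)→(s0,0,left)
state=s0 head=-1 tape=[_]0#1_   (s0,_)→(s0,_,right)
state=s0 head=0 tape=_[0]#1_   (s0,0)→(s2,#,right)
state=s2 head=1 tape=_#[#]1_   (s2,#)→(s1,1,stay)
state=s1 head=1 tape=_#[1]1_   (s1,1)→(s3,1,left)
state=s3 head=0 tape=_[#]11_
The non-blank tape span at halt is #11.

#11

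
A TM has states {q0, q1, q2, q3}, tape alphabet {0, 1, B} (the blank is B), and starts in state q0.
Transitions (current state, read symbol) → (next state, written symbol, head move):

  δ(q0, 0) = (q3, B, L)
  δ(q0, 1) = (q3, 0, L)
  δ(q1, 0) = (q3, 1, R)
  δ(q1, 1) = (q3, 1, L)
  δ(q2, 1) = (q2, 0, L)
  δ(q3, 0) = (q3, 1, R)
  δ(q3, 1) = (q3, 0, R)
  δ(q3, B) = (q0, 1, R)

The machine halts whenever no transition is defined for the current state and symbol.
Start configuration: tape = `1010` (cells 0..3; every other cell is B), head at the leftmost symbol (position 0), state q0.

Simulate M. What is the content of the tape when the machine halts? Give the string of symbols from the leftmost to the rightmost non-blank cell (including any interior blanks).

000111

state=q0 head=0 tape=B[1]010BB   (q0,1)→(q3,0,L)
state=q3 head=-1 tape=[B]0010BB   (q3,B)→(q0,1,R)
state=q0 head=0 tape=1[0]010BB   (q0,0)→(q3,B,L)
state=q3 head=-1 tape=[1]B010BB   (q3,1)→(q3,0,R)
state=q3 head=0 tape=0[B]010BB   (q3,B)→(q0,1,R)
state=q0 head=1 tape=01[0]10BB   (q0,0)→(q3,B,L)
state=q3 head=0 tape=0[1]B10BB   (q3,1)→(q3,0,R)
state=q3 head=1 tape=00[B]10BB   (q3,B)→(q0,1,R)
state=q0 head=2 tape=001[1]0BB   (q0,1)→(q3,0,L)
state=q3 head=1 tape=00[1]00BB   (q3,1)→(q3,0,R)
state=q3 head=2 tape=000[0]0BB   (q3,0)→(q3,1,R)
state=q3 head=3 tape=0001[0]BB   (q3,0)→(q3,1,R)
state=q3 head=4 tape=00011[B]B   (q3,B)→(q0,1,R)
state=q0 head=5 tape=000111[B]
The non-blank tape span at halt is 000111.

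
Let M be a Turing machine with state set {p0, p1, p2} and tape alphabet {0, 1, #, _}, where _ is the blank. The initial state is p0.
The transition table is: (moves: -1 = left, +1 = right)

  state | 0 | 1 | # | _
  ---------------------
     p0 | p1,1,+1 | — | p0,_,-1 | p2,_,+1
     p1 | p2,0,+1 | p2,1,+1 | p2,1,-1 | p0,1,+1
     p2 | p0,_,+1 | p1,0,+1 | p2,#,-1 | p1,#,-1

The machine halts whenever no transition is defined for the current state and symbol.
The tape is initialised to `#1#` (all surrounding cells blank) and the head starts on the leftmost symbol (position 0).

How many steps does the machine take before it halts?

5

p0 | _[#]1#   read # → write _, move -1, go to p0
p0 | [_]_1#   read _ → write _, move +1, go to p2
p2 | _[_]1#   read _ → write #, move -1, go to p1
p1 | [_]#1#   read _ → write 1, move +1, go to p0
p0 | 1[#]1#   read # → write _, move -1, go to p0
p0 | [1]_1#
M halts after 5 transitions.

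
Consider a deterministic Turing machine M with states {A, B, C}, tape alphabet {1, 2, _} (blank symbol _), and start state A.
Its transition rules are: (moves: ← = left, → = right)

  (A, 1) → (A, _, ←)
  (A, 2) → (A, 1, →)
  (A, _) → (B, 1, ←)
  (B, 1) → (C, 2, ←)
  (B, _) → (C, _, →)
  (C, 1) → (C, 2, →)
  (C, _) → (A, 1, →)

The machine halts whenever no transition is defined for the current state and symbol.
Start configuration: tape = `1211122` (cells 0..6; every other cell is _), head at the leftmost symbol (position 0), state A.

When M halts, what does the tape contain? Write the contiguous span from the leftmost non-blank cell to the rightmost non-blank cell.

221___1122

state=A head=0 tape=____[1]211122   (A,1)→(A,_,←)
state=A head=-1 tape=___[_]_211122   (A,_)→(B,1,←)
state=B head=-2 tape=__[_]1_211122   (B,_)→(C,_,→)
state=C head=-1 tape=___[1]_211122   (C,1)→(C,2,→)
state=C head=0 tape=___2[_]211122   (C,_)→(A,1,→)
state=A head=1 tape=___21[2]11122   (A,2)→(A,1,→)
state=A head=2 tape=___211[1]1122   (A,1)→(A,_,←)
state=A head=1 tape=___21[1]_1122   (A,1)→(A,_,←)
state=A head=0 tape=___2[1]__1122   (A,1)→(A,_,←)
state=A head=-1 tape=___[2]___1122   (A,2)→(A,1,→)
state=A head=0 tape=___1[_]__1122   (A,_)→(B,1,←)
state=B head=-1 tape=___[1]1__1122   (B,1)→(C,2,←)
state=C head=-2 tape=__[_]21__1122   (C,_)→(A,1,→)
state=A head=-1 tape=__1[2]1__1122   (A,2)→(A,1,→)
state=A head=0 tape=__11[1]__1122   (A,1)→(A,_,←)
state=A head=-1 tape=__1[1]___1122   (A,1)→(A,_,←)
state=A head=-2 tape=__[1]____1122   (A,1)→(A,_,←)
state=A head=-3 tape=_[_]_____1122   (A,_)→(B,1,←)
state=B head=-4 tape=[_]1_____1122   (B,_)→(C,_,→)
state=C head=-3 tape=_[1]_____1122   (C,1)→(C,2,→)
state=C head=-2 tape=_2[_]____1122   (C,_)→(A,1,→)
state=A head=-1 tape=_21[_]___1122   (A,_)→(B,1,←)
state=B head=-2 tape=_2[1]1___1122   (B,1)→(C,2,←)
state=C head=-3 tape=_[2]21___1122
The non-blank tape span at halt is 221___1122.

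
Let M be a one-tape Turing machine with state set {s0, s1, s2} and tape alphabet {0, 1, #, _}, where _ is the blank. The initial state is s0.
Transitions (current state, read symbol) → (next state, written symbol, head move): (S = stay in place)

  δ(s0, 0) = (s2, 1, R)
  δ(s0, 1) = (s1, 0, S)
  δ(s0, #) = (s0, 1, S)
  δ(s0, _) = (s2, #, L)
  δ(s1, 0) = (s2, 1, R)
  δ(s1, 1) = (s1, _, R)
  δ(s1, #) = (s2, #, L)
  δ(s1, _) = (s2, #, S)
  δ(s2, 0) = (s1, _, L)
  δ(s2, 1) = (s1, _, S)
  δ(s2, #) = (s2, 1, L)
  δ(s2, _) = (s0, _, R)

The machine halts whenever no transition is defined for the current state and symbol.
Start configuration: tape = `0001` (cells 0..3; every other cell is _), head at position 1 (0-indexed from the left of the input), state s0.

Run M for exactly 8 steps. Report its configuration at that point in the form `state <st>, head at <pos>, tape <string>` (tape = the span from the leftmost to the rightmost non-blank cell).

s0 | 0[0]01   read 0 → write 1, move R, go to s2
s2 | 01[0]1   read 0 → write _, move L, go to s1
s1 | 0[1]_1   read 1 → write _, move R, go to s1
s1 | 0_[_]1   read _ → write #, move S, go to s2
s2 | 0_[#]1   read # → write 1, move L, go to s2
s2 | 0[_]11   read _ → write _, move R, go to s0
s0 | 0_[1]1   read 1 → write 0, move S, go to s1
s1 | 0_[0]1   read 0 → write 1, move R, go to s2
s2 | 0_1[1]
After 8 steps: state s2, head at 3, tape 0_11.

state s2, head at 3, tape 0_11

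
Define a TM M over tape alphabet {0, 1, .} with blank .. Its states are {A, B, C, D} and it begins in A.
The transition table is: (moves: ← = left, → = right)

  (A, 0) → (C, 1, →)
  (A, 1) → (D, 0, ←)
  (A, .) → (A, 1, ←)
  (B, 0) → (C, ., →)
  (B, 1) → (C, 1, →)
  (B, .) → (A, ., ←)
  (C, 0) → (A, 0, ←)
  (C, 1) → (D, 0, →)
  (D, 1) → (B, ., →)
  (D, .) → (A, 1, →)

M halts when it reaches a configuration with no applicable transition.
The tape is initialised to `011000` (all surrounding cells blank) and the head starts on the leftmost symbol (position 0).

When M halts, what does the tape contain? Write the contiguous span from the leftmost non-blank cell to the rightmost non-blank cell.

A | [0]11000.   read 0 → write 1, move →, go to C
C | 1[1]1000.   read 1 → write 0, move →, go to D
D | 10[1]000.   read 1 → write ., move →, go to B
B | 10.[0]00.   read 0 → write ., move →, go to C
C | 10..[0]0.   read 0 → write 0, move ←, go to A
A | 10.[.]00.   read . → write 1, move ←, go to A
A | 10[.]100.   read . → write 1, move ←, go to A
A | 1[0]1100.   read 0 → write 1, move →, go to C
C | 11[1]100.   read 1 → write 0, move →, go to D
D | 110[1]00.   read 1 → write ., move →, go to B
B | 110.[0]0.   read 0 → write ., move →, go to C
C | 110..[0].   read 0 → write 0, move ←, go to A
A | 110.[.]0.   read . → write 1, move ←, go to A
A | 110[.]10.   read . → write 1, move ←, go to A
A | 11[0]110.   read 0 → write 1, move →, go to C
C | 111[1]10.   read 1 → write 0, move →, go to D
D | 1110[1]0.   read 1 → write ., move →, go to B
B | 1110.[0].   read 0 → write ., move →, go to C
C | 1110..[.]
The non-blank tape span at halt is 1110.

1110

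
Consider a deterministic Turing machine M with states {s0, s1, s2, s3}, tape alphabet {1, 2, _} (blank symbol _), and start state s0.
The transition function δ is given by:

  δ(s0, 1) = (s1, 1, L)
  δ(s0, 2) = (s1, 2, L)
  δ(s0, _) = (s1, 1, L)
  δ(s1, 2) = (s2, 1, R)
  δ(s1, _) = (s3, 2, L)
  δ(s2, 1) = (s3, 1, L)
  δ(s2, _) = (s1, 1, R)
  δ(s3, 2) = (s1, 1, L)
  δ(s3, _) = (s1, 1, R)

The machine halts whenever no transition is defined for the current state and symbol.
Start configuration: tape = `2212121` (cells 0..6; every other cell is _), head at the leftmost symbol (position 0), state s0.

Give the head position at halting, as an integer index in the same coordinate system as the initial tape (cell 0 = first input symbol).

state=s0 head=0 tape=__[2]212121   (s0,2)→(s1,2,L)
state=s1 head=-1 tape=_[_]2212121   (s1,_)→(s3,2,L)
state=s3 head=-2 tape=[_]22212121   (s3,_)→(s1,1,R)
state=s1 head=-1 tape=1[2]2212121   (s1,2)→(s2,1,R)
state=s2 head=0 tape=11[2]212121
At halt the head is at cell 0.

0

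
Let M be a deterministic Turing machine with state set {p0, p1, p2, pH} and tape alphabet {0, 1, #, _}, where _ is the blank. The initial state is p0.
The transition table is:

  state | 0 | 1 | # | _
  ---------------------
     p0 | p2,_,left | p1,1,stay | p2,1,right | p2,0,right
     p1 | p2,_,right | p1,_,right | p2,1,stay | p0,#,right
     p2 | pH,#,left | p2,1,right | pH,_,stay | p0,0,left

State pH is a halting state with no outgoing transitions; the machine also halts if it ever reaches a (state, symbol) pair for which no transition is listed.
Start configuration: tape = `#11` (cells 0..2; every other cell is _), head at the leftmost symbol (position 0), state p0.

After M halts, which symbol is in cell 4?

p0 | [#]11__   read # → write 1, move right, go to p2
p2 | 1[1]1__   read 1 → write 1, move right, go to p2
p2 | 11[1]__   read 1 → write 1, move right, go to p2
p2 | 111[_]_   read _ → write 0, move left, go to p0
p0 | 11[1]0_   read 1 → write 1, move stay, go to p1
p1 | 11[1]0_   read 1 → write _, move right, go to p1
p1 | 11_[0]_   read 0 → write _, move right, go to p2
p2 | 11__[_]   read _ → write 0, move left, go to p0
p0 | 11_[_]0   read _ → write 0, move right, go to p2
p2 | 11_0[0]   read 0 → write #, move left, go to pH
pH | 11_[0]#
Cell 4 holds # when M halts.

#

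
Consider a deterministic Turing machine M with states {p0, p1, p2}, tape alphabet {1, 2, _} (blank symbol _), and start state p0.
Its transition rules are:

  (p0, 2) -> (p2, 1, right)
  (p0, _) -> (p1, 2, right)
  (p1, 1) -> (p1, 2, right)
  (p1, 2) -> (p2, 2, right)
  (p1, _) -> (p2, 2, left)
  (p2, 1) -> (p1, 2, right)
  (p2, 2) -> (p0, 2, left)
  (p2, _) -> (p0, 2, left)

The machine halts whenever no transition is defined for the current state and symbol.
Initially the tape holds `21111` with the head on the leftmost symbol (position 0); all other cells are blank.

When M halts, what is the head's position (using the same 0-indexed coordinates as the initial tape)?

3

state=p0 head=0 tape=[2]1111_   (p0,2)→(p2,1,right)
state=p2 head=1 tape=1[1]111_   (p2,1)→(p1,2,right)
state=p1 head=2 tape=12[1]11_   (p1,1)→(p1,2,right)
state=p1 head=3 tape=122[1]1_   (p1,1)→(p1,2,right)
state=p1 head=4 tape=1222[1]_   (p1,1)→(p1,2,right)
state=p1 head=5 tape=12222[_]   (p1,_)→(p2,2,left)
state=p2 head=4 tape=1222[2]2   (p2,2)→(p0,2,left)
state=p0 head=3 tape=122[2]22   (p0,2)→(p2,1,right)
state=p2 head=4 tape=1221[2]2   (p2,2)→(p0,2,left)
state=p0 head=3 tape=122[1]22
At halt the head is at cell 3.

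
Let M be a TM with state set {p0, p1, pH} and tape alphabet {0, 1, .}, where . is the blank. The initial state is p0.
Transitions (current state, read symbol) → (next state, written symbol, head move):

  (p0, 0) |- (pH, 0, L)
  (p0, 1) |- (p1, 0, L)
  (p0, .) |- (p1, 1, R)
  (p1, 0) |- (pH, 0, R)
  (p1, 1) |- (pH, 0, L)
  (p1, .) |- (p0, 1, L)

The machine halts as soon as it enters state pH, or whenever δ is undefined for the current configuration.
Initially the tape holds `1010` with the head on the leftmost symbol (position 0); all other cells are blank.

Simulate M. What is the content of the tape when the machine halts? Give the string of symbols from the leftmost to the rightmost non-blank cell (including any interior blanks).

100010

p0 | ..[1]010   read 1 → write 0, move L, go to p1
p1 | .[.]0010   read . → write 1, move L, go to p0
p0 | [.]10010   read . → write 1, move R, go to p1
p1 | 1[1]0010   read 1 → write 0, move L, go to pH
pH | [1]00010
The non-blank tape span at halt is 100010.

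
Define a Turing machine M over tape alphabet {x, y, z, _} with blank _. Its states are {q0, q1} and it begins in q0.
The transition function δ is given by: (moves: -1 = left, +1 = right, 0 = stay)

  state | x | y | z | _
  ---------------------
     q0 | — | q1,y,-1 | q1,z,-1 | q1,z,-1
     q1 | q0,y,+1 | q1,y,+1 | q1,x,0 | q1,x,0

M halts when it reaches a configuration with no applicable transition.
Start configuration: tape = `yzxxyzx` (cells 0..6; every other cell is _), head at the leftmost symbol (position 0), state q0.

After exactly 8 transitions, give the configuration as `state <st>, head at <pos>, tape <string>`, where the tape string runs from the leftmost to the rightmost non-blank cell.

state q0, head at 2, tape yyyxxyzx

state=q0 head=0 tape=_[y]zxxyzx   (q0,y)→(q1,y,-1)
state=q1 head=-1 tape=[_]yzxxyzx   (q1,_)→(q1,x,0)
state=q1 head=-1 tape=[x]yzxxyzx   (q1,x)→(q0,y,+1)
state=q0 head=0 tape=y[y]zxxyzx   (q0,y)→(q1,y,-1)
state=q1 head=-1 tape=[y]yzxxyzx   (q1,y)→(q1,y,+1)
state=q1 head=0 tape=y[y]zxxyzx   (q1,y)→(q1,y,+1)
state=q1 head=1 tape=yy[z]xxyzx   (q1,z)→(q1,x,0)
state=q1 head=1 tape=yy[x]xxyzx   (q1,x)→(q0,y,+1)
state=q0 head=2 tape=yyy[x]xyzx
After 8 steps: state q0, head at 2, tape yyyxxyzx.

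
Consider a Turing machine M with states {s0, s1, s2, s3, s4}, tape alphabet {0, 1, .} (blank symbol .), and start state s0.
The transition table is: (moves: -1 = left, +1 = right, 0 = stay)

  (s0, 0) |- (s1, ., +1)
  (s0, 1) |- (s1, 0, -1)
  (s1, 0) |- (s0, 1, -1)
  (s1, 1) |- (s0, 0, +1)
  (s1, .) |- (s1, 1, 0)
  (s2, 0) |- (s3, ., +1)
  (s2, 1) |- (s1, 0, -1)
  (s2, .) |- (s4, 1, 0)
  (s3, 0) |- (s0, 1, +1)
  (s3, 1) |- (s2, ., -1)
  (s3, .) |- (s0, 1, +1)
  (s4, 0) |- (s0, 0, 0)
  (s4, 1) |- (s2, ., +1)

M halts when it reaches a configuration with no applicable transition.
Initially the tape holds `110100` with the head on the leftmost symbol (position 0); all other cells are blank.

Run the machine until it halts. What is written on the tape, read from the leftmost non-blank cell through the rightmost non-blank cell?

s0 | .[1]10100   read 1 → write 0, move -1, go to s1
s1 | [.]010100   read . → write 1, move 0, go to s1
s1 | [1]010100   read 1 → write 0, move +1, go to s0
s0 | 0[0]10100   read 0 → write ., move +1, go to s1
s1 | 0.[1]0100   read 1 → write 0, move +1, go to s0
s0 | 0.0[0]100   read 0 → write ., move +1, go to s1
s1 | 0.0.[1]00   read 1 → write 0, move +1, go to s0
s0 | 0.0.0[0]0   read 0 → write ., move +1, go to s1
s1 | 0.0.0.[0]   read 0 → write 1, move -1, go to s0
s0 | 0.0.0[.]1
The non-blank tape span at halt is 0.0.0.1.

0.0.0.1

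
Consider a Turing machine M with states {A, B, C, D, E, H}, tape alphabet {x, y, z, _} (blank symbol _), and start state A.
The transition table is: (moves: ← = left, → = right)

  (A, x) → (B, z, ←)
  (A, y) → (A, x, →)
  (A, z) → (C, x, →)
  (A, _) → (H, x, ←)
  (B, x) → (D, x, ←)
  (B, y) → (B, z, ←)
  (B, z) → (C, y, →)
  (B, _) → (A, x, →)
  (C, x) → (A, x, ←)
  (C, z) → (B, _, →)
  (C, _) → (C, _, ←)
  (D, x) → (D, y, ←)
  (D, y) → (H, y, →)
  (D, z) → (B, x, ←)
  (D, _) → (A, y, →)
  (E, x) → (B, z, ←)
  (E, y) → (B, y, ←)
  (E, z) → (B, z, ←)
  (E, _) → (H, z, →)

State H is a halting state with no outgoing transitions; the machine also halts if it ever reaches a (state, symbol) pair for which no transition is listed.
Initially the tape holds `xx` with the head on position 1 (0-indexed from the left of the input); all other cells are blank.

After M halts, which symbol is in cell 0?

_

state=A head=1 tape=__x[x]_   (A,x)→(B,z,←)
state=B head=0 tape=__[x]z_   (B,x)→(D,x,←)
state=D head=-1 tape=_[_]xz_   (D,_)→(A,y,→)
state=A head=0 tape=_y[x]z_   (A,x)→(B,z,←)
state=B head=-1 tape=_[y]zz_   (B,y)→(B,z,←)
state=B head=-2 tape=[_]zzz_   (B,_)→(A,x,→)
state=A head=-1 tape=x[z]zz_   (A,z)→(C,x,→)
state=C head=0 tape=xx[z]z_   (C,z)→(B,_,→)
state=B head=1 tape=xx_[z]_   (B,z)→(C,y,→)
state=C head=2 tape=xx_y[_]   (C,_)→(C,_,←)
state=C head=1 tape=xx_[y]_
Cell 0 holds _ when M halts.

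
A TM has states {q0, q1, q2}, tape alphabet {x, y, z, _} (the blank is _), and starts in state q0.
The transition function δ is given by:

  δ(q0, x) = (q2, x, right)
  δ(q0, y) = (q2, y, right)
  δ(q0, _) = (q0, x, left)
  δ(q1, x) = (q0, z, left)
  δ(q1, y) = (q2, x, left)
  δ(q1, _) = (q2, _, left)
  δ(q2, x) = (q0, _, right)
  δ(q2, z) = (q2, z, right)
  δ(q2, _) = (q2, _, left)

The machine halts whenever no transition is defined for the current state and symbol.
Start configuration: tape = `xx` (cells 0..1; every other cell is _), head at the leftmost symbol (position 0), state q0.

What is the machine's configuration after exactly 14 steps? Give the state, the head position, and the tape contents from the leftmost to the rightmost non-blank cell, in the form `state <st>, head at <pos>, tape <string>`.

state q0, head at 2, tape x_xx

state=q0 head=0 tape=[x]x__   (q0,x)→(q2,x,right)
state=q2 head=1 tape=x[x]__   (q2,x)→(q0,_,right)
state=q0 head=2 tape=x_[_]_   (q0,_)→(q0,x,left)
state=q0 head=1 tape=x[_]x_   (q0,_)→(q0,x,left)
state=q0 head=0 tape=[x]xx_   (q0,x)→(q2,x,right)
state=q2 head=1 tape=x[x]x_   (q2,x)→(q0,_,right)
state=q0 head=2 tape=x_[x]_   (q0,x)→(q2,x,right)
state=q2 head=3 tape=x_x[_]   (q2,_)→(q2,_,left)
state=q2 head=2 tape=x_[x]_   (q2,x)→(q0,_,right)
state=q0 head=3 tape=x__[_]   (q0,_)→(q0,x,left)
state=q0 head=2 tape=x_[_]x   (q0,_)→(q0,x,left)
state=q0 head=1 tape=x[_]xx   (q0,_)→(q0,x,left)
state=q0 head=0 tape=[x]xxx   (q0,x)→(q2,x,right)
state=q2 head=1 tape=x[x]xx   (q2,x)→(q0,_,right)
state=q0 head=2 tape=x_[x]x
After 14 steps: state q0, head at 2, tape x_xx.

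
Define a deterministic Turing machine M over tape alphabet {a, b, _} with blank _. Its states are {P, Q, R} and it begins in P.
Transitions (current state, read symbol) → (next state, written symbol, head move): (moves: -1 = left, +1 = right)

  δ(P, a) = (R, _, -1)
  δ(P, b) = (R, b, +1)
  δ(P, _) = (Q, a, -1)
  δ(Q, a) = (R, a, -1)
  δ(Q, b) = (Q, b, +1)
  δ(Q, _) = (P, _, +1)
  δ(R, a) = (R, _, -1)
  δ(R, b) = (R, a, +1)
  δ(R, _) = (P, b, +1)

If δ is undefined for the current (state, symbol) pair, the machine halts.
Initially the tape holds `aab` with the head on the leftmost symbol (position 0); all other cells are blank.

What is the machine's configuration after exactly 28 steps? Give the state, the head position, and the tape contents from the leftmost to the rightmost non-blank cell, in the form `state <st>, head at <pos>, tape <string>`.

state=P head=0 tape=____[a]ab   (P,a)→(R,_,-1)
state=R head=-1 tape=___[_]_ab   (R,_)→(P,b,+1)
state=P head=0 tape=___b[_]ab   (P,_)→(Q,a,-1)
state=Q head=-1 tape=___[b]aab   (Q,b)→(Q,b,+1)
state=Q head=0 tape=___b[a]ab   (Q,a)→(R,a,-1)
state=R head=-1 tape=___[b]aab   (R,b)→(R,a,+1)
state=R head=0 tape=___a[a]ab   (R,a)→(R,_,-1)
state=R head=-1 tape=___[a]_ab   (R,a)→(R,_,-1)
state=R head=-2 tape=__[_]__ab   (R,_)→(P,b,+1)
state=P head=-1 tape=__b[_]_ab   (P,_)→(Q,a,-1)
state=Q head=-2 tape=__[b]a_ab   (Q,b)→(Q,b,+1)
state=Q head=-1 tape=__b[a]_ab   (Q,a)→(R,a,-1)
state=R head=-2 tape=__[b]a_ab   (R,b)→(R,a,+1)
state=R head=-1 tape=__a[a]_ab   (R,a)→(R,_,-1)
state=R head=-2 tape=__[a]__ab   (R,a)→(R,_,-1)
state=R head=-3 tape=_[_]___ab   (R,_)→(P,b,+1)
state=P head=-2 tape=_b[_]__ab   (P,_)→(Q,a,-1)
state=Q head=-3 tape=_[b]a__ab   (Q,b)→(Q,b,+1)
state=Q head=-2 tape=_b[a]__ab   (Q,a)→(R,a,-1)
state=R head=-3 tape=_[b]a__ab   (R,b)→(R,a,+1)
state=R head=-2 tape=_a[a]__ab   (R,a)→(R,_,-1)
state=R head=-3 tape=_[a]___ab   (R,a)→(R,_,-1)
state=R head=-4 tape=[_]____ab   (R,_)→(P,b,+1)
state=P head=-3 tape=b[_]___ab   (P,_)→(Q,a,-1)
state=Q head=-4 tape=[b]a___ab   (Q,b)→(Q,b,+1)
state=Q head=-3 tape=b[a]___ab   (Q,a)→(R,a,-1)
state=R head=-4 tape=[b]a___ab   (R,b)→(R,a,+1)
state=R head=-3 tape=a[a]___ab   (R,a)→(R,_,-1)
state=R head=-4 tape=[a]____ab
After 28 steps: state R, head at -4, tape a____ab.

state R, head at -4, tape a____ab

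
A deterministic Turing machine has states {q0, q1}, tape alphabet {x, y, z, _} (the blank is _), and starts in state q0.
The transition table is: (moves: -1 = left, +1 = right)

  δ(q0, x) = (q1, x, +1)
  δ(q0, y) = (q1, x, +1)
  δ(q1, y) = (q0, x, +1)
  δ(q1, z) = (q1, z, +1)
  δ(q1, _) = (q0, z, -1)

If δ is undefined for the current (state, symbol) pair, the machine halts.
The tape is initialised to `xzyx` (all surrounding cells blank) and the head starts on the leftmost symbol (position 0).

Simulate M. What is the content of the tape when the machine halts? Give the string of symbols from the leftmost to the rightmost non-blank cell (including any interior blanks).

q0 | [x]zyx__   read x → write x, move +1, go to q1
q1 | x[z]yx__   read z → write z, move +1, go to q1
q1 | xz[y]x__   read y → write x, move +1, go to q0
q0 | xzx[x]__   read x → write x, move +1, go to q1
q1 | xzxx[_]_   read _ → write z, move -1, go to q0
q0 | xzx[x]z_   read x → write x, move +1, go to q1
q1 | xzxx[z]_   read z → write z, move +1, go to q1
q1 | xzxxz[_]   read _ → write z, move -1, go to q0
q0 | xzxx[z]z
The non-blank tape span at halt is xzxxzz.

xzxxzz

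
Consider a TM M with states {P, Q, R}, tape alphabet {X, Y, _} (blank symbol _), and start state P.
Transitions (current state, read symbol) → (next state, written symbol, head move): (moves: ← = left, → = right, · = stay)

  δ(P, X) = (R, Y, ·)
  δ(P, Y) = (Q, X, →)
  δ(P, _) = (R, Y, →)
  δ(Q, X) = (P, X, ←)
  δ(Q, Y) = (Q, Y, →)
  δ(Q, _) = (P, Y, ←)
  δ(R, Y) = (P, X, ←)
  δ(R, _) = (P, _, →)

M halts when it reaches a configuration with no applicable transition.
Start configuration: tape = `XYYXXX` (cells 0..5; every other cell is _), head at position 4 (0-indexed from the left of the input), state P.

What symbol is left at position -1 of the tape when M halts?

Y

P | _XYYX[X]X   read X → write Y, move ·, go to R
R | _XYYX[Y]X   read Y → write X, move ←, go to P
P | _XYY[X]XX   read X → write Y, move ·, go to R
R | _XYY[Y]XX   read Y → write X, move ←, go to P
P | _XY[Y]XXX   read Y → write X, move →, go to Q
Q | _XYX[X]XX   read X → write X, move ←, go to P
P | _XY[X]XXX   read X → write Y, move ·, go to R
R | _XY[Y]XXX   read Y → write X, move ←, go to P
P | _X[Y]XXXX   read Y → write X, move →, go to Q
Q | _XX[X]XXX   read X → write X, move ←, go to P
P | _X[X]XXXX   read X → write Y, move ·, go to R
R | _X[Y]XXXX   read Y → write X, move ←, go to P
P | _[X]XXXXX   read X → write Y, move ·, go to R
R | _[Y]XXXXX   read Y → write X, move ←, go to P
P | [_]XXXXXX   read _ → write Y, move →, go to R
R | Y[X]XXXXX
Cell -1 holds Y when M halts.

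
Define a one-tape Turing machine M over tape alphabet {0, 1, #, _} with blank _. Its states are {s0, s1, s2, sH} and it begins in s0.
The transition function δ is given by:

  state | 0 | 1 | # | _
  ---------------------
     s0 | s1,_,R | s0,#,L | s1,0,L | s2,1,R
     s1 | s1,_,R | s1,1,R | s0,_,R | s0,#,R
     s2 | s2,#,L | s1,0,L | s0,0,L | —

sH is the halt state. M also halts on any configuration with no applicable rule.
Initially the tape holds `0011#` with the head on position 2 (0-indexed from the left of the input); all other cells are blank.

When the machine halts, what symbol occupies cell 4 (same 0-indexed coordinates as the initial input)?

_

state=s0 head=2 tape=00[1]1#__   (s0,1)→(s0,#,L)
state=s0 head=1 tape=0[0]#1#__   (s0,0)→(s1,_,R)
state=s1 head=2 tape=0_[#]1#__   (s1,#)→(s0,_,R)
state=s0 head=3 tape=0__[1]#__   (s0,1)→(s0,#,L)
state=s0 head=2 tape=0_[_]##__   (s0,_)→(s2,1,R)
state=s2 head=3 tape=0_1[#]#__   (s2,#)→(s0,0,L)
state=s0 head=2 tape=0_[1]0#__   (s0,1)→(s0,#,L)
state=s0 head=1 tape=0[_]#0#__   (s0,_)→(s2,1,R)
state=s2 head=2 tape=01[#]0#__   (s2,#)→(s0,0,L)
state=s0 head=1 tape=0[1]00#__   (s0,1)→(s0,#,L)
state=s0 head=0 tape=[0]#00#__   (s0,0)→(s1,_,R)
state=s1 head=1 tape=_[#]00#__   (s1,#)→(s0,_,R)
state=s0 head=2 tape=__[0]0#__   (s0,0)→(s1,_,R)
state=s1 head=3 tape=___[0]#__   (s1,0)→(s1,_,R)
state=s1 head=4 tape=____[#]__   (s1,#)→(s0,_,R)
state=s0 head=5 tape=_____[_]_   (s0,_)→(s2,1,R)
state=s2 head=6 tape=_____1[_]
Cell 4 holds _ when M halts.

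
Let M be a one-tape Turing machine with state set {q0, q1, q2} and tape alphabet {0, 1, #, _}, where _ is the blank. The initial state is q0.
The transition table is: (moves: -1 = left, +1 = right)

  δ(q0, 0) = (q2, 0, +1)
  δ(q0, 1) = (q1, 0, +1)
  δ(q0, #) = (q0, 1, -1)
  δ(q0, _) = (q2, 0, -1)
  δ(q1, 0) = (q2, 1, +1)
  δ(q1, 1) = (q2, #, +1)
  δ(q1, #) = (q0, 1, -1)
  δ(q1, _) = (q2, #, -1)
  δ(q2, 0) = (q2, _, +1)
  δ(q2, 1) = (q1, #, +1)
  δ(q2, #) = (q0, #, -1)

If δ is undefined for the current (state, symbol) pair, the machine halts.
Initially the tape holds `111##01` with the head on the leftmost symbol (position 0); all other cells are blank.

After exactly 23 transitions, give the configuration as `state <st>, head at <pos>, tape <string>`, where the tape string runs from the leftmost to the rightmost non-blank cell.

q0 | [1]11##01_   read 1 → write 0, move +1, go to q1
q1 | 0[1]1##01_   read 1 → write #, move +1, go to q2
q2 | 0#[1]##01_   read 1 → write #, move +1, go to q1
q1 | 0##[#]#01_   read # → write 1, move -1, go to q0
q0 | 0#[#]1#01_   read # → write 1, move -1, go to q0
q0 | 0[#]11#01_   read # → write 1, move -1, go to q0
q0 | [0]111#01_   read 0 → write 0, move +1, go to q2
q2 | 0[1]11#01_   read 1 → write #, move +1, go to q1
q1 | 0#[1]1#01_   read 1 → write #, move +1, go to q2
q2 | 0##[1]#01_   read 1 → write #, move +1, go to q1
q1 | 0###[#]01_   read # → write 1, move -1, go to q0
q0 | 0##[#]101_   read # → write 1, move -1, go to q0
q0 | 0#[#]1101_   read # → write 1, move -1, go to q0
q0 | 0[#]11101_   read # → write 1, move -1, go to q0
q0 | [0]111101_   read 0 → write 0, move +1, go to q2
q2 | 0[1]11101_   read 1 → write #, move +1, go to q1
q1 | 0#[1]1101_   read 1 → write #, move +1, go to q2
q2 | 0##[1]101_   read 1 → write #, move +1, go to q1
q1 | 0###[1]01_   read 1 → write #, move +1, go to q2
q2 | 0####[0]1_   read 0 → write _, move +1, go to q2
q2 | 0####_[1]_   read 1 → write #, move +1, go to q1
q1 | 0####_#[_]   read _ → write #, move -1, go to q2
q2 | 0####_[#]#   read # → write #, move -1, go to q0
q0 | 0####[_]##
After 23 steps: state q0, head at 5, tape 0####_##.

state q0, head at 5, tape 0####_##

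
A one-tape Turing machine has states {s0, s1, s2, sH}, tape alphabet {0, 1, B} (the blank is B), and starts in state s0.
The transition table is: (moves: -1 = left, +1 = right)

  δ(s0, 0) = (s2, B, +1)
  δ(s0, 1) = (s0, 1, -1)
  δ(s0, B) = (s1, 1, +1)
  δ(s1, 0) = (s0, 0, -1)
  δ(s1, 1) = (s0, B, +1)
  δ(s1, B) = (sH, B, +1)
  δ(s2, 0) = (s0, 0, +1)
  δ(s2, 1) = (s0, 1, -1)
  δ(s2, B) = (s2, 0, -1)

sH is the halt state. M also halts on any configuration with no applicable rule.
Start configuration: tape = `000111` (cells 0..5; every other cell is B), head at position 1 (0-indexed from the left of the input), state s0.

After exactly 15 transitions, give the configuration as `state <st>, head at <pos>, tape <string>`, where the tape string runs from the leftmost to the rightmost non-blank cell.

s0 | 0[0]0111BBB   read 0 → write B, move +1, go to s2
s2 | 0B[0]111BBB   read 0 → write 0, move +1, go to s0
s0 | 0B0[1]11BBB   read 1 → write 1, move -1, go to s0
s0 | 0B[0]111BBB   read 0 → write B, move +1, go to s2
s2 | 0BB[1]11BBB   read 1 → write 1, move -1, go to s0
s0 | 0B[B]111BBB   read B → write 1, move +1, go to s1
s1 | 0B1[1]11BBB   read 1 → write B, move +1, go to s0
s0 | 0B1B[1]1BBB   read 1 → write 1, move -1, go to s0
s0 | 0B1[B]11BBB   read B → write 1, move +1, go to s1
s1 | 0B11[1]1BBB   read 1 → write B, move +1, go to s0
s0 | 0B11B[1]BBB   read 1 → write 1, move -1, go to s0
s0 | 0B11[B]1BBB   read B → write 1, move +1, go to s1
s1 | 0B111[1]BBB   read 1 → write B, move +1, go to s0
s0 | 0B111B[B]BB   read B → write 1, move +1, go to s1
s1 | 0B111B1[B]B   read B → write B, move +1, go to sH
sH | 0B111B1B[B]
After 15 steps: state sH, head at 8, tape 0B111B1.

state sH, head at 8, tape 0B111B1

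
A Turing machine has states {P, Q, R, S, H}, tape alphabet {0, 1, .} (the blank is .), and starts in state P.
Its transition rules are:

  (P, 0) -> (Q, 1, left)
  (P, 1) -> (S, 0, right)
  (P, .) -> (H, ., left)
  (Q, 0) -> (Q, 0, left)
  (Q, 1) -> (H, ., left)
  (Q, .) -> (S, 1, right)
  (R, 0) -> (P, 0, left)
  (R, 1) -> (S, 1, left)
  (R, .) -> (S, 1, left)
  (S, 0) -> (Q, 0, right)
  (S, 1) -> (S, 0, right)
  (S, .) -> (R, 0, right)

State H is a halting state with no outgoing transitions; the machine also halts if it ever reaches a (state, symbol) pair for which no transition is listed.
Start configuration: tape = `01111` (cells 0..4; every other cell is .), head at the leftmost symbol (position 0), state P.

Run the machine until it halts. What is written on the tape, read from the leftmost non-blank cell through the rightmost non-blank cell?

1000000

P | .[0]1111..   read 0 → write 1, move left, go to Q
Q | [.]11111..   read . → write 1, move right, go to S
S | 1[1]1111..   read 1 → write 0, move right, go to S
S | 10[1]111..   read 1 → write 0, move right, go to S
S | 100[1]11..   read 1 → write 0, move right, go to S
S | 1000[1]1..   read 1 → write 0, move right, go to S
S | 10000[1]..   read 1 → write 0, move right, go to S
S | 100000[.].   read . → write 0, move right, go to R
R | 1000000[.]   read . → write 1, move left, go to S
S | 100000[0]1   read 0 → write 0, move right, go to Q
Q | 1000000[1]   read 1 → write ., move left, go to H
H | 100000[0].
The non-blank tape span at halt is 1000000.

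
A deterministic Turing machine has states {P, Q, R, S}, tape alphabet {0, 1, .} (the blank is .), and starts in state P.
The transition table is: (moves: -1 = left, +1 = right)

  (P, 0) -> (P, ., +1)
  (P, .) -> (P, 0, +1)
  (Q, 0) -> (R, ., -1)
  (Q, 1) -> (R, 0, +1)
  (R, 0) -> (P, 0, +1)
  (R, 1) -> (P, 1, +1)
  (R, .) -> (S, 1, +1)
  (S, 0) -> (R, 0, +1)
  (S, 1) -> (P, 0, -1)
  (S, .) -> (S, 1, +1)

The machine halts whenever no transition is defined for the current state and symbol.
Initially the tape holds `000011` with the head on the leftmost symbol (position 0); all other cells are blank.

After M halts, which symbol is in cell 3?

.

P | [0]00011   read 0 → write ., move +1, go to P
P | .[0]0011   read 0 → write ., move +1, go to P
P | ..[0]011   read 0 → write ., move +1, go to P
P | ...[0]11   read 0 → write ., move +1, go to P
P | ....[1]1
Cell 3 holds . when M halts.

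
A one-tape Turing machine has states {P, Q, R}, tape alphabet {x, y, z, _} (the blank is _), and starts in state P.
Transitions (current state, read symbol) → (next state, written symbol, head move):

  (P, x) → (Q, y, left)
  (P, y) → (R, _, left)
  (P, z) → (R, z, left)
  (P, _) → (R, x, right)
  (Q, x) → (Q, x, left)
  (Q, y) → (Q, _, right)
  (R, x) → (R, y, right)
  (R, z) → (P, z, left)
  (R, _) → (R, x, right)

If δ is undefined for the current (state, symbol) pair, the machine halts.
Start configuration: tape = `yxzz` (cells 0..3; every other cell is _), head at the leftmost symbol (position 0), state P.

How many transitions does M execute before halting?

P | _[y]xzz   read y → write _, move left, go to R
R | [_]_xzz   read _ → write x, move right, go to R
R | x[_]xzz   read _ → write x, move right, go to R
R | xx[x]zz   read x → write y, move right, go to R
R | xxy[z]z   read z → write z, move left, go to P
P | xx[y]zz   read y → write _, move left, go to R
R | x[x]_zz   read x → write y, move right, go to R
R | xy[_]zz   read _ → write x, move right, go to R
R | xyx[z]z   read z → write z, move left, go to P
P | xy[x]zz   read x → write y, move left, go to Q
Q | x[y]yzz   read y → write _, move right, go to Q
Q | x_[y]zz   read y → write _, move right, go to Q
Q | x__[z]z
M halts after 12 transitions.

12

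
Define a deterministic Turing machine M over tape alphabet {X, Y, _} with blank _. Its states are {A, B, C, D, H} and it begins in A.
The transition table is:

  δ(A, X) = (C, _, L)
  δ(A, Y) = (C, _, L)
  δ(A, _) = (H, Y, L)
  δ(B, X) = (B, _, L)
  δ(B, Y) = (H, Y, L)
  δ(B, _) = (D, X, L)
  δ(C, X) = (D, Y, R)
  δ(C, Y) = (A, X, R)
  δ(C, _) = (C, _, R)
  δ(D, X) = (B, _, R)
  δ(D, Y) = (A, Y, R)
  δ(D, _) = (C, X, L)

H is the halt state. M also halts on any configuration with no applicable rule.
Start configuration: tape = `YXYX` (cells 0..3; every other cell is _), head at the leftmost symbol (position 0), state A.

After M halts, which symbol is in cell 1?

A | _[Y]XYX   read Y → write _, move L, go to C
C | [_]_XYX   read _ → write _, move R, go to C
C | _[_]XYX   read _ → write _, move R, go to C
C | __[X]YX   read X → write Y, move R, go to D
D | __Y[Y]X   read Y → write Y, move R, go to A
A | __YY[X]   read X → write _, move L, go to C
C | __Y[Y]_   read Y → write X, move R, go to A
A | __YX[_]   read _ → write Y, move L, go to H
H | __Y[X]Y
Cell 1 holds Y when M halts.

Y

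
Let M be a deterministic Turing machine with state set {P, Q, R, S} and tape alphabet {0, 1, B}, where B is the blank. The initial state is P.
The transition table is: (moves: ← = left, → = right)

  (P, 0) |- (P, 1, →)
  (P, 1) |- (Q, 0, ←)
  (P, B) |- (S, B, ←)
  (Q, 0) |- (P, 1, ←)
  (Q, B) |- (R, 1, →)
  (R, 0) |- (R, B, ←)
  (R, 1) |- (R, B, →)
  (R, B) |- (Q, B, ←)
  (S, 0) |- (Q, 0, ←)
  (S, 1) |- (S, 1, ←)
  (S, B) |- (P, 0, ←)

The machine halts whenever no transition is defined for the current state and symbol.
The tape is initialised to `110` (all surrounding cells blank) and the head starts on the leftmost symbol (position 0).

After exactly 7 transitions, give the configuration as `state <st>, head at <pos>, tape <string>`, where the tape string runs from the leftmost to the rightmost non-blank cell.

state Q, head at -1, tape 1B10

state=P head=0 tape=B[1]10   (P,1)→(Q,0,←)
state=Q head=-1 tape=[B]010   (Q,B)→(R,1,→)
state=R head=0 tape=1[0]10   (R,0)→(R,B,←)
state=R head=-1 tape=[1]B10   (R,1)→(R,B,→)
state=R head=0 tape=B[B]10   (R,B)→(Q,B,←)
state=Q head=-1 tape=[B]B10   (Q,B)→(R,1,→)
state=R head=0 tape=1[B]10   (R,B)→(Q,B,←)
state=Q head=-1 tape=[1]B10
After 7 steps: state Q, head at -1, tape 1B10.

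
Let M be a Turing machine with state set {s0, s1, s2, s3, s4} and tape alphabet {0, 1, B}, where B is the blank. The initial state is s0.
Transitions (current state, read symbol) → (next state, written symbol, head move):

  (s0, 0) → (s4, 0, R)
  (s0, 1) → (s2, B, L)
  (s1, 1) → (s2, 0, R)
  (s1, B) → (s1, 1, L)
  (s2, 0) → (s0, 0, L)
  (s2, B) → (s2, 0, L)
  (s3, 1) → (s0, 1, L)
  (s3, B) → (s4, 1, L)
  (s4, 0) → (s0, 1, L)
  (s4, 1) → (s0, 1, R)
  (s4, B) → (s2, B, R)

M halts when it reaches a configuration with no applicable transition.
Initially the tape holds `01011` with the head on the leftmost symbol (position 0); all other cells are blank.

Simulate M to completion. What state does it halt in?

s2

s0 | [0]1011   read 0 → write 0, move R, go to s4
s4 | 0[1]011   read 1 → write 1, move R, go to s0
s0 | 01[0]11   read 0 → write 0, move R, go to s4
s4 | 010[1]1   read 1 → write 1, move R, go to s0
s0 | 0101[1]   read 1 → write B, move L, go to s2
s2 | 010[1]B
No transition is defined for (s2, 1); M halts in state s2.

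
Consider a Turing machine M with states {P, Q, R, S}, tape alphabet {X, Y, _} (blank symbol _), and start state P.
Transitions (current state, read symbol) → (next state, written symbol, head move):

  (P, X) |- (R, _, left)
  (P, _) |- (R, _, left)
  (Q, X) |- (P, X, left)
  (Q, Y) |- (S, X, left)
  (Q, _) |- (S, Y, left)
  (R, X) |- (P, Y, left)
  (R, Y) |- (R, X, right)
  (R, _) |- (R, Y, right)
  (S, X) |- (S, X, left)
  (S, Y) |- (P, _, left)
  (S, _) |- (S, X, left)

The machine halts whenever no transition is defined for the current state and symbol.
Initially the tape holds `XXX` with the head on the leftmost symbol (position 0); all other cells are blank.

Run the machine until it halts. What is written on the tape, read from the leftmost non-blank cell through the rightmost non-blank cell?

YYYX

state=P head=0 tape=_[X]XX   (P,X)→(R,_,left)
state=R head=-1 tape=[_]_XX   (R,_)→(R,Y,right)
state=R head=0 tape=Y[_]XX   (R,_)→(R,Y,right)
state=R head=1 tape=YY[X]X   (R,X)→(P,Y,left)
state=P head=0 tape=Y[Y]YX
The non-blank tape span at halt is YYYX.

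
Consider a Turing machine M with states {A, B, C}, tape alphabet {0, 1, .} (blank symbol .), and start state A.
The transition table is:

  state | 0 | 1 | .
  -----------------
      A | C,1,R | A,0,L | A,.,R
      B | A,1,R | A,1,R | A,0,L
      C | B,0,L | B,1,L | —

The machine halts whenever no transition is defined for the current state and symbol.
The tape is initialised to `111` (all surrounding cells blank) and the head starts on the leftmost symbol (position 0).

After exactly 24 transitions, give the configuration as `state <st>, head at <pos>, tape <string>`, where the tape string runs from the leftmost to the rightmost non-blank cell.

state A, head at 2, tape 110

state=A head=0 tape=.[1]11   (A,1)→(A,0,L)
state=A head=-1 tape=[.]011   (A,.)→(A,.,R)
state=A head=0 tape=.[0]11   (A,0)→(C,1,R)
state=C head=1 tape=.1[1]1   (C,1)→(B,1,L)
state=B head=0 tape=.[1]11   (B,1)→(A,1,R)
state=A head=1 tape=.1[1]1   (A,1)→(A,0,L)
state=A head=0 tape=.[1]01   (A,1)→(A,0,L)
state=A head=-1 tape=[.]001   (A,.)→(A,.,R)
state=A head=0 tape=.[0]01   (A,0)→(C,1,R)
state=C head=1 tape=.1[0]1   (C,0)→(B,0,L)
state=B head=0 tape=.[1]01   (B,1)→(A,1,R)
state=A head=1 tape=.1[0]1   (A,0)→(C,1,R)
state=C head=2 tape=.11[1]   (C,1)→(B,1,L)
state=B head=1 tape=.1[1]1   (B,1)→(A,1,R)
state=A head=2 tape=.11[1]   (A,1)→(A,0,L)
state=A head=1 tape=.1[1]0   (A,1)→(A,0,L)
state=A head=0 tape=.[1]00   (A,1)→(A,0,L)
state=A head=-1 tape=[.]000   (A,.)→(A,.,R)
state=A head=0 tape=.[0]00   (A,0)→(C,1,R)
state=C head=1 tape=.1[0]0   (C,0)→(B,0,L)
state=B head=0 tape=.[1]00   (B,1)→(A,1,R)
state=A head=1 tape=.1[0]0   (A,0)→(C,1,R)
state=C head=2 tape=.11[0]   (C,0)→(B,0,L)
state=B head=1 tape=.1[1]0   (B,1)→(A,1,R)
state=A head=2 tape=.11[0]
After 24 steps: state A, head at 2, tape 110.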